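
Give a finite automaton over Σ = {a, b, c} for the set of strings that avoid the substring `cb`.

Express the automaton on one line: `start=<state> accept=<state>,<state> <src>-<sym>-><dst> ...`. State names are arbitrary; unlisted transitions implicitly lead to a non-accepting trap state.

This is the complement of 'contains `cb`'. Use the same substring-matching states — S0 through S2 holding how much of `cb` has just been matched — but flip the accepting set: everything except the trap S2 accepts.
3 states suffice.
        a   b   c  
>* S0   S0  S0  S1 
 * S1   S0  S2  S1 
   S2   S2  S2  S2 
(> = start, * = accepting)

start=S0 accept=S0,S1 S0-a->S0 S0-b->S0 S0-c->S1 S1-a->S0 S1-b->S2 S1-c->S1 S2-a->S2 S2-b->S2 S2-c->S2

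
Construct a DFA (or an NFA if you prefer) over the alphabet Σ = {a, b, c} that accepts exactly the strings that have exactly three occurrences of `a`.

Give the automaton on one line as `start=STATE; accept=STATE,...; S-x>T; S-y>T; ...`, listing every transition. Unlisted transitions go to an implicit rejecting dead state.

Count `a`s, saturating at 4: states q0 through q3 mean 0 through 3 `a`s seen; q4 means more than 3. Each `a` increments (capped at q4); other symbols loop. Accept from {q3}.
5 states suffice.
        a   b   c  
>  q0   q1  q0  q0 
   q1   q2  q1  q1 
   q2   q3  q2  q2 
 * q3   q4  q3  q3 
   q4   q4  q4  q4 
(> = start, * = accepting)

start=q0; accept=q3; q0-a>q1; q0-b>q0; q0-c>q0; q1-a>q2; q1-b>q1; q1-c>q1; q2-a>q3; q2-b>q2; q2-c>q2; q3-a>q4; q3-b>q3; q3-c>q3; q4-a>q4; q4-b>q4; q4-c>q4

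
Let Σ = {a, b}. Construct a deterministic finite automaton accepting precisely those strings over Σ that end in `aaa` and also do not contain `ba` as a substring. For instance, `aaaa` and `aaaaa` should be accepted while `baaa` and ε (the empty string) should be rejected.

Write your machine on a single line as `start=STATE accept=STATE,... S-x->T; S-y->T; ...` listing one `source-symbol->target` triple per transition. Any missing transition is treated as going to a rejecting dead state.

Run two small machines in parallel and take their product. One (4 states) tracks how much of the suffix `aaa` has currently been matched; the other (3 states) tracks partial matches of the forbidden pattern `ba`. Each combined state is a pair, one component from each; accept when both components accept. Equivalent product states are then merged.
With 5 states:
        a   b  
>  s0   s1  s2 
   s1   s3  s2 
   s2   s2  s2 
   s3   s4  s2 
 * s4   s4  s2 
(> = start, * = accepting)

start=s0; accept=s4; s0-a->s1; s0-b->s2; s1-a->s3; s1-b->s2; s2-a->s2; s2-b->s2; s3-a->s4; s3-b->s2; s4-a->s4; s4-b->s2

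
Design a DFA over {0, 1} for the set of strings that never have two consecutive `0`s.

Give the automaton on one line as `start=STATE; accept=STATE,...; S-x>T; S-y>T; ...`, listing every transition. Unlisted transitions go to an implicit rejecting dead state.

Track partial matches of the forbidden pattern `00`. State C is a dead state reached once `00` has occurred; every other state accepts. A means no part of `00` is currently matched.
A 3-state machine:
       0  1 
>* A   B  A 
 * B   C  A 
   C   C  C 
(> = start, * = accepting)

start=A; accept=A,B; A-0>B; A-1>A; B-0>C; B-1>A; C-0>C; C-1>C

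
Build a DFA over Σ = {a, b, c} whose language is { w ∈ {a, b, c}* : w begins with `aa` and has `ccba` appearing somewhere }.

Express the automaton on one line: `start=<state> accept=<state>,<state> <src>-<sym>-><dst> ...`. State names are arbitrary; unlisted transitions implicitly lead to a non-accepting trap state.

start=q0 accept=q11 q0-a->q1 q0-b->q2 q0-c->q3 q1-a->q4 q1-b->q2 q1-c->q3 q2-a->q2 q2-b->q2 q2-c->q3 q3-a->q2 q3-b->q2 q3-c->q5 q4-a->q4 q4-b->q4 q4-c->q6 q5-a->q2 q5-b->q7 q5-c->q5 q6-a->q4 q6-b->q4 q6-c->q8 q7-a->q9 q7-b->q2 q7-c->q3 q8-a->q4 q8-b->q10 q8-c->q8 q9-a->q9 q9-b->q9 q9-c->q9 q10-a->q11 q10-b->q4 q10-c->q6 q11-a->q11 q11-b->q11 q11-c->q11

Run two small machines in parallel and take their product. The first has 4 states tracking whether the input so far still matches the prefix `aa`; the second has 5 states tracking whether and how much of `ccba` has been seen. A product state is a pair (one from each), accepting exactly when both do.
With 12 states:
          a    b    c  
>  q0     q1   q2   q3 
   q1     q4   q2   q3 
   q2     q2   q2   q3 
   q3     q2   q2   q5 
   q4     q4   q4   q6 
   q5     q2   q7   q5 
   q6     q4   q4   q8 
   q7     q9   q2   q3 
   q8     q4  q10   q8 
   q9     q9   q9   q9 
   q10   q11   q4   q6 
 * q11   q11  q11  q11 
(> = start, * = accepting)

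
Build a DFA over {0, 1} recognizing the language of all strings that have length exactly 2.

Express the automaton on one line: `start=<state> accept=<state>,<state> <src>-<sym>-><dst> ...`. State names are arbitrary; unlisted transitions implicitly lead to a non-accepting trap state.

We only need to distinguish lengths 0, 1, …, 2, and '>2'. Chain s0 → s1 → s2 → s3 on every symbol, with s3 looping. Accepting states: {s2}.
With 4 states:
        0   1  
>  s0   s1  s1 
   s1   s2  s2 
 * s2   s3  s3 
   s3   s3  s3 
(> = start, * = accepting)

start=s0 accept=s2 s0-0->s1 s0-1->s1 s1-0->s2 s1-1->s2 s2-0->s3 s2-1->s3 s3-0->s3 s3-1->s3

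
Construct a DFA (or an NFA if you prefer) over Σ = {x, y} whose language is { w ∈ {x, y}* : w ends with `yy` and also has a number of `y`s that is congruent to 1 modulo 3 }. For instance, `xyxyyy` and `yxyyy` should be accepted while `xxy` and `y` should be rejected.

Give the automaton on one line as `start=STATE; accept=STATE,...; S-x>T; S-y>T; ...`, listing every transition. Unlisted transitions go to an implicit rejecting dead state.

start=s0; accept=s4; s0-x>s0; s0-y>s1; s1-x>s1; s1-y>s2; s2-x>s2; s2-y>s3; s3-x>s0; s3-y>s4; s4-x>s1; s4-y>s2

Handle the two conditions separately and then intersect. One (3 states) tracks how much of the suffix `yy` has currently been matched; the other (3 states) tracks the count of `y`s modulo 3. Each combined state is a pair, one component from each; accept when both components accept. After merging equivalent states the machine shrinks.
With 5 states:
        x   y  
>  s0   s0  s1 
   s1   s1  s2 
   s2   s2  s3 
   s3   s0  s4 
 * s4   s1  s2 
(> = start, * = accepting)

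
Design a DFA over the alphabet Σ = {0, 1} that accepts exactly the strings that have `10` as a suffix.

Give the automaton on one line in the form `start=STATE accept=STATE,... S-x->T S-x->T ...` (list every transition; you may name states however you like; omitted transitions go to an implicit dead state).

start=S0 accept=S2 S0-0->S0 S0-1->S1 S1-0->S2 S1-1->S1 S2-0->S0 S2-1->S1

Let each state record the length of the longest suffix of the input read so far that is also a prefix of `10`. S1 means the last symbol is `1`; S2 means the last 2 symbols are `10`. Accept only at S2, where the string currently ends in `10`.
With 3 states:
        0   1  
>  S0   S0  S1 
   S1   S2  S1 
 * S2   S0  S1 
(> = start, * = accepting)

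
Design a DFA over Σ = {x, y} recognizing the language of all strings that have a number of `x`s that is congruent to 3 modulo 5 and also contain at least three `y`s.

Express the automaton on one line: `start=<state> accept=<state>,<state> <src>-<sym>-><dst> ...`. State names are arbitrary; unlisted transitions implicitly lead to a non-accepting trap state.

Handle the two conditions separately and then intersect. The first has 5 states tracking the count of `x`s modulo 5; the second has 5 states tracking the count of `y`s, saturating at 4. A product state is a pair (one from each), accepting exactly when both do. Minimizing collapses redundant product states.
20 states suffice.
          x    y  
>  S0     S1   S2 
   S1     S3   S4 
   S2     S4   S5 
   S3     S6   S7 
   S4     S7   S8 
   S5     S8   S9 
   S6    S10  S11 
   S7    S11  S12 
   S8    S12  S13 
   S9    S13   S9 
   S10    S0  S14 
   S11   S14  S15 
   S12   S15  S16 
   S13   S16  S13 
   S14    S2  S17 
   S15   S17  S18 
   S16   S18  S16 
   S17    S5  S19 
 * S18   S19  S18 
   S19    S9  S19 
(> = start, * = accepting)

start=S0 accept=S18 S0-x->S1 S0-y->S2 S1-x->S3 S1-y->S4 S2-x->S4 S2-y->S5 S3-x->S6 S3-y->S7 S4-x->S7 S4-y->S8 S5-x->S8 S5-y->S9 S6-x->S10 S6-y->S11 S7-x->S11 S7-y->S12 S8-x->S12 S8-y->S13 S9-x->S13 S9-y->S9 S10-x->S0 S10-y->S14 S11-x->S14 S11-y->S15 S12-x->S15 S12-y->S16 S13-x->S16 S13-y->S13 S14-x->S2 S14-y->S17 S15-x->S17 S15-y->S18 S16-x->S18 S16-y->S16 S17-x->S5 S17-y->S19 S18-x->S19 S18-y->S18 S19-x->S9 S19-y->S19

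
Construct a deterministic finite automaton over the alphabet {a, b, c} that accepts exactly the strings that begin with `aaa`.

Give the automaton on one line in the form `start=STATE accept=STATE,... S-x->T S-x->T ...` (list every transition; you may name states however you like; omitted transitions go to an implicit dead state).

start=q0 accept=q3 q0-a->q1 q0-b->q4 q0-c->q4 q1-a->q2 q1-b->q4 q1-c->q4 q2-a->q3 q2-b->q4 q2-c->q4 q3-a->q3 q3-b->q3 q3-c->q3 q4-a->q4 q4-b->q4 q4-c->q4

Check the first 3 symbols one by one: q0 through q2 record how many have matched `aaa` so far; any wrong symbol goes to the dead state q4. After all 3 match we enter the accepting sink q3.
A 5-state machine:
        a   b   c  
>  q0   q1  q4  q4 
   q1   q2  q4  q4 
   q2   q3  q4  q4 
 * q3   q3  q3  q3 
   q4   q4  q4  q4 
(> = start, * = accepting)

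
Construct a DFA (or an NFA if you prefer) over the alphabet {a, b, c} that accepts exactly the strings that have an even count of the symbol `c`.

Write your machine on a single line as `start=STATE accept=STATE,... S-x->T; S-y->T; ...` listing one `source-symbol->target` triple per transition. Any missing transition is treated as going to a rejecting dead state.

The only thing that matters is how many `c`s have appeared, reduced mod 2. Use one state per residue: q0 for 0, …, q1 for 1. Reading `c` moves to the next residue; anything else stays put. q0 is accepting.
With 2 states:
        a   b   c  
>* q0   q0  q0  q1 
   q1   q1  q1  q0 
(> = start, * = accepting)

start=q0; accept=q0; q0-a->q0; q0-b->q0; q0-c->q1; q1-a->q1; q1-b->q1; q1-c->q0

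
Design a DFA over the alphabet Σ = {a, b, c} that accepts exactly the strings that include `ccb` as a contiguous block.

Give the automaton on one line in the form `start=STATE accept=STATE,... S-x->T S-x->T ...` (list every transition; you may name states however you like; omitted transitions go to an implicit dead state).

Track how much of `ccb` has been matched so far: state q0 is no progress, q3 is the absorbing accept state reached once `ccb` has occurred. Intermediate states record partial matches; on a mismatch, fall back to the longest reusable overlap.
A 4-state machine:
        a   b   c  
>  q0   q0  q0  q1 
   q1   q0  q0  q2 
   q2   q0  q3  q2 
 * q3   q3  q3  q3 
(> = start, * = accepting)

start=q0 accept=q3 q0-a->q0 q0-b->q0 q0-c->q1 q1-a->q0 q1-b->q0 q1-c->q2 q2-a->q0 q2-b->q3 q2-c->q2 q3-a->q3 q3-b->q3 q3-c->q3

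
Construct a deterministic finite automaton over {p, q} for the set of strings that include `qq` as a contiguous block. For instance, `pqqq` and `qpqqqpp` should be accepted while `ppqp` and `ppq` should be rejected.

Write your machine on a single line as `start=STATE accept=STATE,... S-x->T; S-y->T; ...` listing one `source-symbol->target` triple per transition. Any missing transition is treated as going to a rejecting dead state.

Track how much of `qq` has been matched so far: state S0 is no progress, S2 is the absorbing accept state reached once `qq` has occurred. Intermediate states record partial matches; on a mismatch, fall back to the longest reusable overlap.
        p   q  
>  S0   S0  S1 
   S1   S0  S2 
 * S2   S2  S2 
(> = start, * = accepting)

start=S0; accept=S2; S0-p->S0; S0-q->S1; S1-p->S0; S1-q->S2; S2-p->S2; S2-q->S2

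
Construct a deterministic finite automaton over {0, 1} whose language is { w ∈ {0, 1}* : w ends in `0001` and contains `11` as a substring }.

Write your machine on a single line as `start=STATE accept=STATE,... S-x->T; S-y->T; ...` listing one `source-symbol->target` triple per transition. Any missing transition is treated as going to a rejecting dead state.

start=s0; accept=s6; s0-0->s0; s0-1->s1; s1-0->s0; s1-1->s2; s2-0->s3; s2-1->s2; s3-0->s4; s3-1->s2; s4-0->s5; s4-1->s2; s5-0->s5; s5-1->s6; s6-0->s3; s6-1->s2

Handle the two conditions separately and then intersect. One (5 states) tracks how much of the suffix `0001` has currently been matched; the other (3 states) tracks whether and how much of `11` has been seen. Each combined state is a pair, one component from each; accept when both components accept. Minimizing collapses redundant product states.
7 states suffice.
        0   1  
>  s0   s0  s1 
   s1   s0  s2 
   s2   s3  s2 
   s3   s4  s2 
   s4   s5  s2 
   s5   s5  s6 
 * s6   s3  s2 
(> = start, * = accepting)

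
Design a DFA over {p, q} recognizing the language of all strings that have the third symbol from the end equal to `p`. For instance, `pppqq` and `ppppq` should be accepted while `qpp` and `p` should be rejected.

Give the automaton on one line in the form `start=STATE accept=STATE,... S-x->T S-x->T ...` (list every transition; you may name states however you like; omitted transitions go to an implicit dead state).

A DFA must remember the last 3 symbols (since which symbol is third-to-last isn't known until the input ends). Use one state per possible window of the last ≤3 symbols; accept from those whose window starts with `p`.
15 states suffice.
          p    q  
>  S0     S1   S2 
   S1     S3   S4 
   S2     S5   S6 
   S3     S7   S8 
   S4     S9  S10 
   S5    S11  S12 
   S6    S13  S14 
 * S7     S7   S8 
 * S8     S9  S10 
 * S9    S11  S12 
 * S10   S13  S14 
   S11    S7   S8 
   S12    S9  S10 
   S13   S11  S12 
   S14   S13  S14 
(> = start, * = accepting)

start=S0 accept=S7,S8,S9,S10 S0-p->S1 S0-q->S2 S1-p->S3 S1-q->S4 S2-p->S5 S2-q->S6 S3-p->S7 S3-q->S8 S4-p->S9 S4-q->S10 S5-p->S11 S5-q->S12 S6-p->S13 S6-q->S14 S7-p->S7 S7-q->S8 S8-p->S9 S8-q->S10 S9-p->S11 S9-q->S12 S10-p->S13 S10-q->S14 S11-p->S7 S11-q->S8 S12-p->S9 S12-q->S10 S13-p->S11 S13-q->S12 S14-p->S13 S14-q->S14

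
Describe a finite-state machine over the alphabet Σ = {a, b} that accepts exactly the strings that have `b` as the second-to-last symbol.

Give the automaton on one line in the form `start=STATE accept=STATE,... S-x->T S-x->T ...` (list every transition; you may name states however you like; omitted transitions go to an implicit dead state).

Because acceptance depends on a position counted from the end, the machine has to buffer the most recent 2 symbols. Make each state the string of the last up-to-2 symbols read; on input `x` shift the window left and append `x`. Accept when the buffered window has length 2 and begins with `b`.
A 7-state machine:
        a   b  
>  S0   S1  S2 
   S1   S3  S4 
   S2   S5  S6 
   S3   S3  S4 
   S4   S5  S6 
 * S5   S3  S4 
 * S6   S5  S6 
(> = start, * = accepting)

start=S0 accept=S5,S6 S0-a->S1 S0-b->S2 S1-a->S3 S1-b->S4 S2-a->S5 S2-b->S6 S3-a->S3 S3-b->S4 S4-a->S5 S4-b->S6 S5-a->S3 S5-b->S4 S6-a->S5 S6-b->S6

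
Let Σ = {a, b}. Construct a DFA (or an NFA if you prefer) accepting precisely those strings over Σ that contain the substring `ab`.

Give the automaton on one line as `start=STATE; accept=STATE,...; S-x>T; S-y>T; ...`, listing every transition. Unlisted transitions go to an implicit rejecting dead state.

States S0..S1 record the length of the longest prefix of `ab` that matches the current input suffix. Reaching S2 means `ab` has been seen, and we stay there forever. Accept from S2.
        a   b  
>  S0   S1  S0 
   S1   S1  S2 
 * S2   S2  S2 
(> = start, * = accepting)

start=S0; accept=S2; S0-a>S1; S0-b>S0; S1-a>S1; S1-b>S2; S2-a>S2; S2-b>S2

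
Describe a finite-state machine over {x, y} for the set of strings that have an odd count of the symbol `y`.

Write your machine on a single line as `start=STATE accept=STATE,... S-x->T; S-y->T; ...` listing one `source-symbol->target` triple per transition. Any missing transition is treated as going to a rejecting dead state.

start=q0; accept=q1; q0-x->q0; q0-y->q1; q1-x->q1; q1-y->q0

Keep the running count of `y`s modulo 2: each `y` advances along the cycle q0 → q1 → q0 while other symbols loop. Accept at q1.
A 2-state machine:
        x   y  
>  q0   q0  q1 
 * q1   q1  q0 
(> = start, * = accepting)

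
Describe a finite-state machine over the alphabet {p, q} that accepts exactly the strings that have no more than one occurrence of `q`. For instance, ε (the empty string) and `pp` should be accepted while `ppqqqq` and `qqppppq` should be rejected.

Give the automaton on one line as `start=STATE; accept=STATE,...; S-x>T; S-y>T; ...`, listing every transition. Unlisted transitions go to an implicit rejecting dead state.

start=A; accept=A,B; A-p>A; A-q>B; B-p>B; B-q>C; C-p>C; C-q>C

Count `q`s, saturating at 2: state A means no `q` yet, B means one `q` seen, C means more than one. Each `q` increments (capped at C); other symbols loop. Accept from {A, B}.
With 3 states:
       p  q 
>* A   A  B 
 * B   B  C 
   C   C  C 
(> = start, * = accepting)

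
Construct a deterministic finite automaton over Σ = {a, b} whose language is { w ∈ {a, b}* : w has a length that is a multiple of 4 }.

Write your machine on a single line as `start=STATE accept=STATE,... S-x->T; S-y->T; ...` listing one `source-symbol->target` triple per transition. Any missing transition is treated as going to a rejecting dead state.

Count input length modulo 4: every symbol advances one step around the cycle S0 → S1 → S2 → S3 → S0. Accept at S0.
        a   b  
>* S0   S1  S1 
   S1   S2  S2 
   S2   S3  S3 
   S3   S0  S0 
(> = start, * = accepting)

start=S0; accept=S0; S0-a->S1; S0-b->S1; S1-a->S2; S1-b->S2; S2-a->S3; S2-b->S3; S3-a->S0; S3-b->S0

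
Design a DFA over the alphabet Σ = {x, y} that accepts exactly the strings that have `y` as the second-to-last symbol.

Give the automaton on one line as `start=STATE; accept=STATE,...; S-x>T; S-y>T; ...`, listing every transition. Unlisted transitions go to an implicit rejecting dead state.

start=s0; accept=s5,s6; s0-x>s1; s0-y>s2; s1-x>s3; s1-y>s4; s2-x>s5; s2-y>s6; s3-x>s3; s3-y>s4; s4-x>s5; s4-y>s6; s5-x>s3; s5-y>s4; s6-x>s5; s6-y>s6

Because acceptance depends on a position counted from the end, the machine has to buffer the most recent 2 symbols. Make each state the string of the last up-to-2 symbols read; on input `x` shift the window left and append `x`. Accept when the buffered window has length 2 and begins with `y`.
7 states suffice.
        x   y  
>  s0   s1  s2 
   s1   s3  s4 
   s2   s5  s6 
   s3   s3  s4 
   s4   s5  s6 
 * s5   s3  s4 
 * s6   s5  s6 
(> = start, * = accepting)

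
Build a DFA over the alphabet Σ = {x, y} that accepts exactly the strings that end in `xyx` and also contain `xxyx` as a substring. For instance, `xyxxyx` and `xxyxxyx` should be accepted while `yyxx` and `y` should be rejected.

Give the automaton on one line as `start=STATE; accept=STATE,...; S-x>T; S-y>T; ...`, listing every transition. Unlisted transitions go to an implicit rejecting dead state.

Run two small machines in parallel and take their product. The first has 4 states tracking how much of the suffix `xyx` has currently been matched; the second has 5 states tracking whether and how much of `xxyx` has been seen. A product state is a pair (one from each), accepting exactly when both do. After merging equivalent states the machine shrinks.
An 8-state machine:
       x  y 
>  A   B  A 
   B   C  A 
   C   C  D 
   D   E  A 
 * E   F  G 
   F   F  G 
   G   E  H 
   H   F  H 
(> = start, * = accepting)

start=A; accept=E; A-x>B; A-y>A; B-x>C; B-y>A; C-x>C; C-y>D; D-x>E; D-y>A; E-x>F; E-y>G; F-x>F; F-y>G; G-x>E; G-y>H; H-x>F; H-y>H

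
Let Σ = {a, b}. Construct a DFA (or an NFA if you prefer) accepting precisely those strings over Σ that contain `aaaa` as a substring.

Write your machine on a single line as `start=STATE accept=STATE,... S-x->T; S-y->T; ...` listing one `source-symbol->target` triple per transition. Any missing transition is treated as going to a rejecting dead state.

Track how much of `aaaa` has been matched so far: state q0 is no progress, q4 is the absorbing accept state reached once `aaaa` has occurred. Intermediate states record partial matches; on a mismatch, fall back to the longest reusable overlap.
With 5 states:
        a   b  
>  q0   q1  q0 
   q1   q2  q0 
   q2   q3  q0 
   q3   q4  q0 
 * q4   q4  q4 
(> = start, * = accepting)

start=q0; accept=q4; q0-a->q1; q0-b->q0; q1-a->q2; q1-b->q0; q2-a->q3; q2-b->q0; q3-a->q4; q3-b->q0; q4-a->q4; q4-b->q4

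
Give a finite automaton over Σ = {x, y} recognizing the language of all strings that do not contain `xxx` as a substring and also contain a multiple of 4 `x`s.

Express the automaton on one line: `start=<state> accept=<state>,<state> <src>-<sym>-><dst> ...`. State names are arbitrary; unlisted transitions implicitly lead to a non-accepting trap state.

Run two small machines in parallel and take their product. The first has 4 states tracking partial matches of the forbidden pattern `xxx`; the second has 4 states tracking the count of `x`s modulo 4. A product state is a pair (one from each), accepting exactly when both do.
       x  y 
>* A   B  A 
   B   C  D 
   C   E  F 
   D   G  D 
   E   H  E 
   F   I  F 
   G   J  F 
   H   K  H 
   I   L  M 
   J   H  M 
   K   N  K 
 * L   K  A 
   M   O  M 
   N   E  N 
 * O   P  A 
   P   N  D 
(> = start, * = accepting)

start=A accept=A,L,O A-x->B A-y->A B-x->C B-y->D C-x->E C-y->F D-x->G D-y->D E-x->H E-y->E F-x->I F-y->F G-x->J G-y->F H-x->K H-y->H I-x->L I-y->M J-x->H J-y->M K-x->N K-y->K L-x->K L-y->A M-x->O M-y->M N-x->E N-y->N O-x->P O-y->A P-x->N P-y->D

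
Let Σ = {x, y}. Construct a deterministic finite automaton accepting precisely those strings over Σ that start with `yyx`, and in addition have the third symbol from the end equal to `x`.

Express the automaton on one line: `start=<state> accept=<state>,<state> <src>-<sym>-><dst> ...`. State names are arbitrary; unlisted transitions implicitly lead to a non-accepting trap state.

Build one automaton per condition and run them in lockstep. The first has 5 states tracking whether the input so far still matches the prefix `yyx`; the second has 15 states tracking the last 3 symbols read. A product state is a pair (one from each), accepting exactly when both do.
          x    y  
>  S0     S1   S2 
   S1     S3   S4 
   S2     S5   S6 
   S3     S7   S8 
   S4     S9  S10 
   S5    S11  S12 
   S6    S13  S14 
   S7     S7   S8 
   S8     S9  S10 
   S9    S11  S12 
   S10   S15  S14 
   S11    S7   S8 
   S12    S9  S10 
   S13   S16  S17 
   S14   S15  S14 
   S15   S11  S12 
   S16   S18  S19 
   S17   S20  S21 
 * S18   S18  S19 
 * S19   S20  S21 
 * S20   S16  S17 
 * S21   S13  S22 
   S22   S13  S22 
(> = start, * = accepting)

start=S0 accept=S18,S19,S20,S21 S0-x->S1 S0-y->S2 S1-x->S3 S1-y->S4 S2-x->S5 S2-y->S6 S3-x->S7 S3-y->S8 S4-x->S9 S4-y->S10 S5-x->S11 S5-y->S12 S6-x->S13 S6-y->S14 S7-x->S7 S7-y->S8 S8-x->S9 S8-y->S10 S9-x->S11 S9-y->S12 S10-x->S15 S10-y->S14 S11-x->S7 S11-y->S8 S12-x->S9 S12-y->S10 S13-x->S16 S13-y->S17 S14-x->S15 S14-y->S14 S15-x->S11 S15-y->S12 S16-x->S18 S16-y->S19 S17-x->S20 S17-y->S21 S18-x->S18 S18-y->S19 S19-x->S20 S19-y->S21 S20-x->S16 S20-y->S17 S21-x->S13 S21-y->S22 S22-x->S13 S22-y->S22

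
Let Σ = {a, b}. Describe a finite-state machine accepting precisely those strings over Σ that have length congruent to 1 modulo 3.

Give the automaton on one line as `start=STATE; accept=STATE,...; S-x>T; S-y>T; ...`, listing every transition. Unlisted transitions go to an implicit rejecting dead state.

Only the length mod 3 matters, so use a 3-cycle: from any state, every input symbol moves to the next state, wrapping s2 back to s0. Mark s1 accepting.
A 3-state machine:
        a   b  
>  s0   s1  s1 
 * s1   s2  s2 
   s2   s0  s0 
(> = start, * = accepting)

start=s0; accept=s1; s0-a>s1; s0-b>s1; s1-a>s2; s1-b>s2; s2-a>s0; s2-b>s0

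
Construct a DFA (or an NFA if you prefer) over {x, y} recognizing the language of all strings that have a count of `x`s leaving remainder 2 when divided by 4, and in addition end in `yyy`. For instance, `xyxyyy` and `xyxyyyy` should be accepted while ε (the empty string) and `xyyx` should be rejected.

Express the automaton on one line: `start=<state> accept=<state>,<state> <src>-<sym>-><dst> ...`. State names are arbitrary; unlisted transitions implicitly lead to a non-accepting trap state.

start=q0 accept=q14 q0-x->q1 q0-y->q2 q1-x->q3 q1-y->q4 q2-x->q1 q2-y->q5 q3-x->q6 q3-y->q7 q4-x->q3 q4-y->q8 q5-x->q1 q5-y->q9 q6-x->q0 q6-y->q10 q7-x->q6 q7-y->q11 q8-x->q3 q8-y->q12 q9-x->q1 q9-y->q9 q10-x->q0 q10-y->q13 q11-x->q6 q11-y->q14 q12-x->q3 q12-y->q12 q13-x->q0 q13-y->q15 q14-x->q6 q14-y->q14 q15-x->q0 q15-y->q15

Run two small machines in parallel and take their product. One (4 states) tracks the count of `x`s modulo 4; the other (4 states) tracks how much of the suffix `yyy` has currently been matched. Each combined state is a pair, one component from each; accept when both components accept.
          x    y  
>  q0     q1   q2 
   q1     q3   q4 
   q2     q1   q5 
   q3     q6   q7 
   q4     q3   q8 
   q5     q1   q9 
   q6     q0  q10 
   q7     q6  q11 
   q8     q3  q12 
   q9     q1   q9 
   q10    q0  q13 
   q11    q6  q14 
   q12    q3  q12 
   q13    q0  q15 
 * q14    q6  q14 
   q15    q0  q15 
(> = start, * = accepting)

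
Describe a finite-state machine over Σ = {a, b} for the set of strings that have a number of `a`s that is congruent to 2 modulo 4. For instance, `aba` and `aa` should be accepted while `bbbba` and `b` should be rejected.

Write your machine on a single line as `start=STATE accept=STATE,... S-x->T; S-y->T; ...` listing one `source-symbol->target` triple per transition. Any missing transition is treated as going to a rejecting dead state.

start=S0; accept=S2; S0-a->S1; S0-b->S0; S1-a->S2; S1-b->S1; S2-a->S3; S2-b->S2; S3-a->S0; S3-b->S3

Keep the running count of `a`s modulo 4: each `a` advances along the cycle S0 → S1 → S2 → S3 → S0 while other symbols loop. Accept at S2.
4 states suffice.
        a   b  
>  S0   S1  S0 
   S1   S2  S1 
 * S2   S3  S2 
   S3   S0  S3 
(> = start, * = accepting)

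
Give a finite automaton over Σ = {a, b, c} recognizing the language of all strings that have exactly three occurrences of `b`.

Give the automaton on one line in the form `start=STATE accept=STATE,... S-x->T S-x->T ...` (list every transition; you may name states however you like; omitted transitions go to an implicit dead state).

Count `b`s, saturating at 4: states S0 through S3 mean 0 through 3 `b`s seen; S4 means more than 3. Each `b` increments (capped at S4); other symbols loop. Accept from {S3}.
        a   b   c  
>  S0   S0  S1  S0 
   S1   S1  S2  S1 
   S2   S2  S3  S2 
 * S3   S3  S4  S3 
   S4   S4  S4  S4 
(> = start, * = accepting)

start=S0 accept=S3 S0-a->S0 S0-b->S1 S0-c->S0 S1-a->S1 S1-b->S2 S1-c->S1 S2-a->S2 S2-b->S3 S2-c->S2 S3-a->S3 S3-b->S4 S3-c->S3 S4-a->S4 S4-b->S4 S4-c->S4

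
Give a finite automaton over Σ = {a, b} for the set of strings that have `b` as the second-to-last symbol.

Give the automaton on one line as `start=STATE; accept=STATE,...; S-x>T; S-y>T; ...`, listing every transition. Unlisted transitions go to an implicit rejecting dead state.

Because acceptance depends on a position counted from the end, the machine has to buffer the most recent 2 symbols. Make each state the string of the last up-to-2 symbols read; on input `x` shift the window left and append `x`. Accept when the buffered window has length 2 and begins with `b`.
7 states suffice.
        a   b  
>  s0   s1  s2 
   s1   s3  s4 
   s2   s5  s6 
   s3   s3  s4 
   s4   s5  s6 
 * s5   s3  s4 
 * s6   s5  s6 
(> = start, * = accepting)

start=s0; accept=s5,s6; s0-a>s1; s0-b>s2; s1-a>s3; s1-b>s4; s2-a>s5; s2-b>s6; s3-a>s3; s3-b>s4; s4-a>s5; s4-b>s6; s5-a>s3; s5-b>s4; s6-a>s5; s6-b>s6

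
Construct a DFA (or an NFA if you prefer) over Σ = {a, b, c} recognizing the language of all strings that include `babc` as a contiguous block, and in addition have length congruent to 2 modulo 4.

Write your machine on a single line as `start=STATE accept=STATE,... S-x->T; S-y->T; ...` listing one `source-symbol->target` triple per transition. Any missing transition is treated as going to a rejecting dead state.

start=s0; accept=s18; s0-a->s1; s0-b->s2; s0-c->s1; s1-a->s3; s1-b->s4; s1-c->s3; s2-a->s5; s2-b->s4; s2-c->s3; s3-a->s6; s3-b->s7; s3-c->s6; s4-a->s8; s4-b->s7; s4-c->s6; s5-a->s6; s5-b->s9; s5-c->s6; s6-a->s0; s6-b->s10; s6-c->s0; s7-a->s11; s7-b->s10; s7-c->s0; s8-a->s0; s8-b->s12; s8-c->s0; s9-a->s11; s9-b->s10; s9-c->s13; s10-a->s14; s10-b->s2; s10-c->s1; s11-a->s1; s11-b->s15; s11-c->s1; s12-a->s14; s12-b->s2; s12-c->s16; s13-a->s16; s13-b->s16; s13-c->s16; s14-a->s3; s14-b->s17; s14-c->s3; s15-a->s5; s15-b->s4; s15-c->s18; s16-a->s18; s16-b->s18; s16-c->s18; s17-a->s8; s17-b->s7; s17-c->s19; s18-a->s19; s18-b->s19; s18-c->s19; s19-a->s13; s19-b->s13; s19-c->s13

Build one automaton per condition and run them in lockstep. The first has 5 states tracking whether and how much of `babc` has been seen; the second has 4 states tracking the input length modulo 4. A product state is a pair (one from each), accepting exactly when both do.
With 20 states:
          a    b    c  
>  s0     s1   s2   s1 
   s1     s3   s4   s3 
   s2     s5   s4   s3 
   s3     s6   s7   s6 
   s4     s8   s7   s6 
   s5     s6   s9   s6 
   s6     s0  s10   s0 
   s7    s11  s10   s0 
   s8     s0  s12   s0 
   s9    s11  s10  s13 
   s10   s14   s2   s1 
   s11    s1  s15   s1 
   s12   s14   s2  s16 
   s13   s16  s16  s16 
   s14    s3  s17   s3 
   s15    s5   s4  s18 
   s16   s18  s18  s18 
   s17    s8   s7  s19 
 * s18   s19  s19  s19 
   s19   s13  s13  s13 
(> = start, * = accepting)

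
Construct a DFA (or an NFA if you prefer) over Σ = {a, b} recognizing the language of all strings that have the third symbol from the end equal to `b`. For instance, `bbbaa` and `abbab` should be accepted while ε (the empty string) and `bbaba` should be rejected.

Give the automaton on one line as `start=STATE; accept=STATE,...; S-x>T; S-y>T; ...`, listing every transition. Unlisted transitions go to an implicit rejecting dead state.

start=s0; accept=s11,s12,s13,s14; s0-a>s1; s0-b>s2; s1-a>s3; s1-b>s4; s2-a>s5; s2-b>s6; s3-a>s7; s3-b>s8; s4-a>s9; s4-b>s10; s5-a>s11; s5-b>s12; s6-a>s13; s6-b>s14; s7-a>s7; s7-b>s8; s8-a>s9; s8-b>s10; s9-a>s11; s9-b>s12; s10-a>s13; s10-b>s14; s11-a>s7; s11-b>s8; s12-a>s9; s12-b>s10; s13-a>s11; s13-b>s12; s14-a>s13; s14-b>s14

A DFA must remember the last 3 symbols (since which symbol is third-to-last isn't known until the input ends). Use one state per possible window of the last ≤3 symbols; accept from those whose window starts with `b`.
A 15-state machine:
          a    b  
>  s0     s1   s2 
   s1     s3   s4 
   s2     s5   s6 
   s3     s7   s8 
   s4     s9  s10 
   s5    s11  s12 
   s6    s13  s14 
   s7     s7   s8 
   s8     s9  s10 
   s9    s11  s12 
   s10   s13  s14 
 * s11    s7   s8 
 * s12    s9  s10 
 * s13   s11  s12 
 * s14   s13  s14 
(> = start, * = accepting)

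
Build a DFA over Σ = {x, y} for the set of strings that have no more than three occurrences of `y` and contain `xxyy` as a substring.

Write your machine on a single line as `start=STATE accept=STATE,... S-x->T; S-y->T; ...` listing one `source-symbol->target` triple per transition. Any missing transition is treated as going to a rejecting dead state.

Handle the two conditions separately and then intersect. One (5 states) tracks the count of `y`s, saturating at 4; the other (5 states) tracks whether and how much of `xxyy` has been seen. Each combined state is a pair, one component from each; accept when both components accept.
       x  y 
>  A   B  C 
   B   D  C 
   C   E  F 
   D   D  G 
   E   H  F 
   F   I  J 
   G   E  K 
   H   H  L 
   I   M  J 
   J   N  O 
 * K   K  P 
   L   I  P 
   M   M  Q 
   N   R  O 
   O   S  O 
 * P   P  T 
   Q   N  T 
   R   R  U 
   S   V  O 
   T   T  T 
   U   S  T 
   V   V  U 
(> = start, * = accepting)

start=A; accept=K,P; A-x->B; A-y->C; B-x->D; B-y->C; C-x->E; C-y->F; D-x->D; D-y->G; E-x->H; E-y->F; F-x->I; F-y->J; G-x->E; G-y->K; H-x->H; H-y->L; I-x->M; I-y->J; J-x->N; J-y->O; K-x->K; K-y->P; L-x->I; L-y->P; M-x->M; M-y->Q; N-x->R; N-y->O; O-x->S; O-y->O; P-x->P; P-y->T; Q-x->N; Q-y->T; R-x->R; R-y->U; S-x->V; S-y->O; T-x->T; T-y->T; U-x->S; U-y->T; V-x->V; V-y->U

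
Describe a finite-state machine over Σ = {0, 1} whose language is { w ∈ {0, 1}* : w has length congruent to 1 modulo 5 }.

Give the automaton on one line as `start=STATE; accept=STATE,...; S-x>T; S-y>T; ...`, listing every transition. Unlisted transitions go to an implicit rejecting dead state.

Only the length mod 5 matters, so use a 5-cycle: from any state, every input symbol moves to the next state, wrapping E back to A. Mark B accepting.
       0  1 
>  A   B  B 
 * B   C  C 
   C   D  D 
   D   E  E 
   E   A  A 
(> = start, * = accepting)

start=A; accept=B; A-0>B; A-1>B; B-0>C; B-1>C; C-0>D; C-1>D; D-0>E; D-1>E; E-0>A; E-1>A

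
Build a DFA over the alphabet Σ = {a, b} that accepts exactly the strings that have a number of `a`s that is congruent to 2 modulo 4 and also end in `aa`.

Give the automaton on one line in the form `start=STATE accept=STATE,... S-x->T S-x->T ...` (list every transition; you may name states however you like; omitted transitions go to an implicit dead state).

start=s0 accept=s2 s0-a->s1 s0-b->s0 s1-a->s2 s1-b->s3 s2-a->s4 s2-b->s5 s3-a->s5 s3-b->s3 s4-a->s0 s4-b->s4 s5-a->s4 s5-b->s5

Build one automaton per condition and run them in lockstep. One (4 states) tracks the count of `a`s modulo 4; the other (3 states) tracks how much of the suffix `aa` has currently been matched. Each combined state is a pair, one component from each; accept when both components accept. Equivalent product states are then merged.
6 states suffice.
        a   b  
>  s0   s1  s0 
   s1   s2  s3 
 * s2   s4  s5 
   s3   s5  s3 
   s4   s0  s4 
   s5   s4  s5 
(> = start, * = accepting)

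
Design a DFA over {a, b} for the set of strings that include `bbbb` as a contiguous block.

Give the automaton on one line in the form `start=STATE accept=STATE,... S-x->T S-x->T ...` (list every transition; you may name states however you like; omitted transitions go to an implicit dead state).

Track how much of `bbbb` has been matched so far: state S0 is no progress, S4 is the absorbing accept state reached once `bbbb` has occurred. Intermediate states record partial matches; on a mismatch, fall back to the longest reusable overlap.
With 5 states:
        a   b  
>  S0   S0  S1 
   S1   S0  S2 
   S2   S0  S3 
   S3   S0  S4 
 * S4   S4  S4 
(> = start, * = accepting)

start=S0 accept=S4 S0-a->S0 S0-b->S1 S1-a->S0 S1-b->S2 S2-a->S0 S2-b->S3 S3-a->S0 S3-b->S4 S4-a->S4 S4-b->S4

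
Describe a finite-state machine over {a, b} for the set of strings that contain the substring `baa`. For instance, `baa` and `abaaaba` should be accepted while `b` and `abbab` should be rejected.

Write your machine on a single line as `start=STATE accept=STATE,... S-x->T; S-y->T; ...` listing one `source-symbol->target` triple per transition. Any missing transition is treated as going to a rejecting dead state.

start=q0; accept=q3; q0-a->q0; q0-b->q1; q1-a->q2; q1-b->q1; q2-a->q3; q2-b->q1; q3-a->q3; q3-b->q3

States q0..q2 record the length of the longest prefix of `baa` that matches the current input suffix. Reaching q3 means `baa` has been seen, and we stay there forever. Accept from q3.
With 4 states:
        a   b  
>  q0   q0  q1 
   q1   q2  q1 
   q2   q3  q1 
 * q3   q3  q3 
(> = start, * = accepting)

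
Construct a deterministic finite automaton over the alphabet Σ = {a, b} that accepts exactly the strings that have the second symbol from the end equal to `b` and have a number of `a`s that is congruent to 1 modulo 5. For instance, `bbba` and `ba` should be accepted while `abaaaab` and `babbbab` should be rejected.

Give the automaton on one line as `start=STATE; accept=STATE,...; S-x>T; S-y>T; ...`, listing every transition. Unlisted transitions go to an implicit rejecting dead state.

start=S0; accept=S5,S10; S0-a>S1; S0-b>S2; S1-a>S3; S1-b>S4; S2-a>S5; S2-b>S6; S3-a>S7; S3-b>S8; S4-a>S9; S4-b>S10; S5-a>S3; S5-b>S4; S6-a>S5; S6-b>S6; S7-a>S11; S7-b>S12; S8-a>S13; S8-b>S14; S9-a>S7; S9-b>S8; S10-a>S9; S10-b>S10; S11-a>S15; S11-b>S16; S12-a>S17; S12-b>S18; S13-a>S11; S13-b>S12; S14-a>S13; S14-b>S14; S15-a>S19; S15-b>S20; S16-a>S21; S16-b>S22; S17-a>S15; S17-b>S16; S18-a>S17; S18-b>S18; S19-a>S3; S19-b>S4; S20-a>S5; S20-b>S6; S21-a>S19; S21-b>S20; S22-a>S21; S22-b>S22

Handle the two conditions separately and then intersect. One (7 states) tracks the last 2 symbols read; the other (5 states) tracks the count of `a`s modulo 5. Each combined state is a pair, one component from each; accept when both components accept.
With 23 states:
          a    b  
>  S0     S1   S2 
   S1     S3   S4 
   S2     S5   S6 
   S3     S7   S8 
   S4     S9  S10 
 * S5     S3   S4 
   S6     S5   S6 
   S7    S11  S12 
   S8    S13  S14 
   S9     S7   S8 
 * S10    S9  S10 
   S11   S15  S16 
   S12   S17  S18 
   S13   S11  S12 
   S14   S13  S14 
   S15   S19  S20 
   S16   S21  S22 
   S17   S15  S16 
   S18   S17  S18 
   S19    S3   S4 
   S20    S5   S6 
   S21   S19  S20 
   S22   S21  S22 
(> = start, * = accepting)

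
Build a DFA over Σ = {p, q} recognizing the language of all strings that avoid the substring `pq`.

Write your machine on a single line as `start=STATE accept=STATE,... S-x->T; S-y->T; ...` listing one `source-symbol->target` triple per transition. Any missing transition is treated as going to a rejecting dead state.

start=A; accept=A,B; A-p->B; A-q->A; B-p->B; B-q->C; C-p->C; C-q->C

This is the complement of 'contains `pq`'. Use the same substring-matching states — A through C holding how much of `pq` has just been matched — but flip the accepting set: everything except the trap C accepts.
With 3 states:
       p  q 
>* A   B  A 
 * B   B  C 
   C   C  C 
(> = start, * = accepting)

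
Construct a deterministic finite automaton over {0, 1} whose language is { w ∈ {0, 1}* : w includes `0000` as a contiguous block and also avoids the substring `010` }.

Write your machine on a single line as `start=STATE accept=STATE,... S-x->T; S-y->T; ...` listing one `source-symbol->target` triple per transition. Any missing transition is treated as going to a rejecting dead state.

start=A; accept=G,H,I; A-0->B; A-1->A; B-0->C; B-1->D; C-0->E; C-1->D; D-0->F; D-1->A; E-0->G; E-1->D; F-0->F; F-1->F; G-0->G; G-1->H; H-0->F; H-1->I; I-0->G; I-1->I

Build one automaton per condition and run them in lockstep. One (5 states) tracks whether and how much of `0000` has been seen; the other (4 states) tracks partial matches of the forbidden pattern `010`. Each combined state is a pair, one component from each; accept when both components accept. After merging equivalent states the machine shrinks.
9 states suffice.
       0  1 
>  A   B  A 
   B   C  D 
   C   E  D 
   D   F  A 
   E   G  D 
   F   F  F 
 * G   G  H 
 * H   F  I 
 * I   G  I 
(> = start, * = accepting)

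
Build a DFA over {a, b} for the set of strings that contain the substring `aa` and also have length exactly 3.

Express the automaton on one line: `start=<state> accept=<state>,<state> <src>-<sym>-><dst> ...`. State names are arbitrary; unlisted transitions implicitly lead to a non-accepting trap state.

start=S0 accept=S6 S0-a->S1 S0-b->S2 S1-a->S3 S1-b->S4 S2-a->S5 S2-b->S4 S3-a->S6 S3-b->S6 S4-a->S7 S4-b->S8 S5-a->S6 S5-b->S8 S6-a->S9 S6-b->S9 S7-a->S9 S7-b->S10 S8-a->S11 S8-b->S10 S9-a->S9 S9-b->S9 S10-a->S11 S10-b->S10 S11-a->S9 S11-b->S10

Build one automaton per condition and run them in lockstep. The first has 3 states tracking whether and how much of `aa` has been seen; the second has 5 states tracking the input length, saturating at 4. A product state is a pair (one from each), accepting exactly when both do.
A 12-state machine:
          a    b  
>  S0     S1   S2 
   S1     S3   S4 
   S2     S5   S4 
   S3     S6   S6 
   S4     S7   S8 
   S5     S6   S8 
 * S6     S9   S9 
   S7     S9  S10 
   S8    S11  S10 
   S9     S9   S9 
   S10   S11  S10 
   S11    S9  S10 
(> = start, * = accepting)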